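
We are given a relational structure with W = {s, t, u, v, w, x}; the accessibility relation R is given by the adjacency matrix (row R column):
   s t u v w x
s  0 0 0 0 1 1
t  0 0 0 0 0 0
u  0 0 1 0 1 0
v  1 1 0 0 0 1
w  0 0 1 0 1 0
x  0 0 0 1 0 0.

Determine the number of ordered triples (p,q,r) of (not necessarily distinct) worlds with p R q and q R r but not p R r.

7

Enumerating: (s,w,u), (s,x,v), (v,s,w), (v,x,v), (x,v,s), (x,v,t), (x,v,x).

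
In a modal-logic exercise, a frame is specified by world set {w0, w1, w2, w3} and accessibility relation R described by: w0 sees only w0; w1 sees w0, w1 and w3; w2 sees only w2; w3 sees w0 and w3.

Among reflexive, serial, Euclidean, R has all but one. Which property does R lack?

Reflexive: yes — every world is R-related to itself.
Serial: yes — every world has a successor (e.g. w0 R w0).
Euclidean: no — w1 R w0 and w1 R w3, but not w0 R w3.
Only Euclidean fails.

Euclidean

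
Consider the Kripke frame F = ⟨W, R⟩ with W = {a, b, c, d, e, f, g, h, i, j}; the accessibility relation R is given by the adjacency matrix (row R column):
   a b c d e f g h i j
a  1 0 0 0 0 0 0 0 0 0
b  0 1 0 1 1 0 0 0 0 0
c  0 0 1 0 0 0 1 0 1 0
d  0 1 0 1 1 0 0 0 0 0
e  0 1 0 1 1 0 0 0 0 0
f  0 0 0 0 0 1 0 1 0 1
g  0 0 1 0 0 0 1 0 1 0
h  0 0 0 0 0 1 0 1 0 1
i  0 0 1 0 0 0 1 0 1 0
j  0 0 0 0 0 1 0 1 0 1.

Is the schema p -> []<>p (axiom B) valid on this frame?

Axiom B corresponds to the accessibility relation being symmetric.
Symmetric: yes — every pair in R has its reverse in R.

Yes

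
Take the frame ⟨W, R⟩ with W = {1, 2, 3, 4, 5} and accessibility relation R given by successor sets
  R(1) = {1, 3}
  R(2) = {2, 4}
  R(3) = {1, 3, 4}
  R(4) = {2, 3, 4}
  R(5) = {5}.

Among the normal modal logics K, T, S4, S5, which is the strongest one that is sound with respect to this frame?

T

Reflexive (axiom T): yes — every world is R-related to itself.
Transitive (axiom 4): no — 1 R 3 and 3 R 4, but not 1 R 4.
Euclidean (axiom 5): no — 3 R 1 and 3 R 4, but not 1 R 4.
So F validates K, T; S4 would additionally require R to be transitive. The strongest is T.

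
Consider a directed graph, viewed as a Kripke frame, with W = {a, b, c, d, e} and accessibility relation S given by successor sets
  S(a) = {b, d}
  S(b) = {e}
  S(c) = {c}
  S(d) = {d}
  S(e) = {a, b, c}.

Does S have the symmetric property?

No

Symmetric: no — a S b but not b S a.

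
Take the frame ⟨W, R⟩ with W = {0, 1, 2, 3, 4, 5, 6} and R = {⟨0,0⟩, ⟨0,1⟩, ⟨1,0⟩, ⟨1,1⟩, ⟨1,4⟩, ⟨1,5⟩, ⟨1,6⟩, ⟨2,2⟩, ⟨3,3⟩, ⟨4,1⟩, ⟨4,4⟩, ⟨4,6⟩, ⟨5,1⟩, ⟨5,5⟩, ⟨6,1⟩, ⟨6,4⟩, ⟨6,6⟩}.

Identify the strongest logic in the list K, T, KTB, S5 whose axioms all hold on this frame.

Reflexive (axiom T): yes — every world is R-related to itself.
Symmetric (axiom B): yes — every pair in R has its reverse in R.
Euclidean (axiom 5): no — 1 R 0 and 1 R 4, but not 0 R 4.
So F validates K, T, KTB; S5 would additionally require R to be Euclidean. The strongest is KTB.

KTB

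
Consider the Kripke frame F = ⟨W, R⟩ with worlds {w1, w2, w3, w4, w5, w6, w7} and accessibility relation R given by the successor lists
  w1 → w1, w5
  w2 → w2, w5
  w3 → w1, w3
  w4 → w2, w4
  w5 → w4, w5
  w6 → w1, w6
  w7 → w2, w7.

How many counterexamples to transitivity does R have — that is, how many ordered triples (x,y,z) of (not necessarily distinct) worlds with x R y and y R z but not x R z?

Enumerating: (w1,w5,w4), (w2,w5,w4), (w3,w1,w5), (w4,w2,w5), (w5,w4,w2), (w6,w1,w5), (w7,w2,w5).

7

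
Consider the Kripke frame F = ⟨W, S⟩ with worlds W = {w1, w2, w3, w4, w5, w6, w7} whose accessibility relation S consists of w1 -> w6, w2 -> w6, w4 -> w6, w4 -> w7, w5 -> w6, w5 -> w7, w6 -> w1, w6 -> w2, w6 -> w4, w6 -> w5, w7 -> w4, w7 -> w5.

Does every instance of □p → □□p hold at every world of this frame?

The schema 4 characterises exactly the transitive frames.
Transitive: no — w1 S w6 and w6 S w2, but not w1 S w2.

No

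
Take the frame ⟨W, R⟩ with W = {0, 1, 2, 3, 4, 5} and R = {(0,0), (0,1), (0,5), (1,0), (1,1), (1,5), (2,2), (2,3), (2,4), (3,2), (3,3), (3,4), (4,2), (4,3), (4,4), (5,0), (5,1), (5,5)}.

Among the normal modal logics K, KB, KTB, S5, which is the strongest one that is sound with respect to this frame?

Symmetric (axiom B): yes — every pair in R has its reverse in R.
Reflexive (axiom T): yes — every world is R-related to itself.
Euclidean (axiom 5): yes — any two successors of a common world are R-related.
So F validates K, KB, KTB, S5. The strongest is S5.

S5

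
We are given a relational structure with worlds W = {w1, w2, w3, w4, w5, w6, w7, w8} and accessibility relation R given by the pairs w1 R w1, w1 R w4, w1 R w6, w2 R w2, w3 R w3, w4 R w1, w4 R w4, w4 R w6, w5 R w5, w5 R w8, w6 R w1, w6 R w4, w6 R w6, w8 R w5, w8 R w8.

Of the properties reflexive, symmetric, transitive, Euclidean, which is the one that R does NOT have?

Reflexive: no — w7 is not related to itself.
Symmetric: yes — every pair in R has its reverse in R.
Transitive: yes — every two-step R-path is closed by a direct edge.
Euclidean: yes — any two successors of a common world are R-related.
Only reflexive fails.

reflexive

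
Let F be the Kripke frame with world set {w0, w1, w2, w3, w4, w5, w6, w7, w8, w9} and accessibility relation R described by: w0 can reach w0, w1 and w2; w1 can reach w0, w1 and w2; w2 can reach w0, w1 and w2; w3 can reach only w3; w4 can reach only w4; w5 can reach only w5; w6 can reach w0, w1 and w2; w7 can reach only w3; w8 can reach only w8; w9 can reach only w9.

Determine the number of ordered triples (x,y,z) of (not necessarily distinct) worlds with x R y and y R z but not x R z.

0

R is transitive; there are no such tuples.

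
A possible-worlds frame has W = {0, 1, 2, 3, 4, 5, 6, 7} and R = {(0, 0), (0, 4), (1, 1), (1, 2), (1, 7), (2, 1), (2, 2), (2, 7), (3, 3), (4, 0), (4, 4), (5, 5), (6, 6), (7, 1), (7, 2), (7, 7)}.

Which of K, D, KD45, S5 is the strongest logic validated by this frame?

S5

Serial (axiom D): yes — every world has a successor (e.g. 0 R 0).
Transitive (axiom 4): yes — every two-step R-path is closed by a direct edge.
Euclidean (axiom 5): yes — any two successors of a common world are R-related.
Reflexive (axiom T): yes — every world is R-related to itself.
So F validates K, D, KD45, S5. The strongest is S5.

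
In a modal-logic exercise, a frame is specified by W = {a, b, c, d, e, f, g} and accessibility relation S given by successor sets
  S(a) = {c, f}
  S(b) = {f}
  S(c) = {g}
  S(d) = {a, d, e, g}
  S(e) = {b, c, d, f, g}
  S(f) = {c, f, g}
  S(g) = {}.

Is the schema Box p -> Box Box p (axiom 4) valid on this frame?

By correspondence theory, 4 is valid on a frame iff S is transitive.
Transitive: no — a S c and c S g, but not a S g.

No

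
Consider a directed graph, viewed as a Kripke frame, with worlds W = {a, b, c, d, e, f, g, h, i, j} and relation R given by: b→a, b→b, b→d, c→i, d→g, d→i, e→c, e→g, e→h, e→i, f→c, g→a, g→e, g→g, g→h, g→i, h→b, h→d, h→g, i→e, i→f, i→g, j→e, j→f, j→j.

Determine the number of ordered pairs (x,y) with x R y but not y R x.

14

Enumerating: (b,a), (b,d), (c,i), (d,g), (d,i), (e,c), (e,h), (f,c), (g,a), (h,b), (h,d), (i,f), (j,e), (j,f).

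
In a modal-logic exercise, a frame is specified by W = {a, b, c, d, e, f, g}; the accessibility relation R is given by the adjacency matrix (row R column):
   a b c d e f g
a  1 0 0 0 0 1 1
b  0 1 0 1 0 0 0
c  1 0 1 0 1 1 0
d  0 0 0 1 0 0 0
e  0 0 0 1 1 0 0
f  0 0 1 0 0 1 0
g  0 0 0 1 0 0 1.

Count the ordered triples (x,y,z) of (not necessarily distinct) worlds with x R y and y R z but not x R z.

Enumerating: (a,f,c), (a,g,d), (c,a,g), (c,e,d), (f,c,a), (f,c,e).

6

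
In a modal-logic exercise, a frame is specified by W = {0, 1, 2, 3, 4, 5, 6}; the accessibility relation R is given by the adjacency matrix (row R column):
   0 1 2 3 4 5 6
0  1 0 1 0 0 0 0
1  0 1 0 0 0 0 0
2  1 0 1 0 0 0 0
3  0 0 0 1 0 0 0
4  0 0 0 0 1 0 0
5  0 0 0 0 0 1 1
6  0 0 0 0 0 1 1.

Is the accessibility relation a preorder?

Yes

Reflexive: yes — every world is R-related to itself.
Transitive: yes — every two-step R-path is closed by a direct edge.
So R is a preorder.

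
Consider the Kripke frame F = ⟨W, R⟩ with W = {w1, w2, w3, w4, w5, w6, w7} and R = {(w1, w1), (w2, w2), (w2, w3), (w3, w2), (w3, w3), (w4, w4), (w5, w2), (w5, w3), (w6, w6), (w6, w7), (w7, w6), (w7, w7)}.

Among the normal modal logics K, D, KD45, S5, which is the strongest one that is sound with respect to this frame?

Serial (axiom D): yes — every world has a successor (e.g. w1 R w1).
Transitive (axiom 4): yes — every two-step R-path is closed by a direct edge.
Euclidean (axiom 5): yes — any two successors of a common world are R-related.
Reflexive (axiom T): no — w5 is not related to itself.
So F validates K, D, KD45; S5 would additionally require R to be reflexive. The strongest is KD45.

KD45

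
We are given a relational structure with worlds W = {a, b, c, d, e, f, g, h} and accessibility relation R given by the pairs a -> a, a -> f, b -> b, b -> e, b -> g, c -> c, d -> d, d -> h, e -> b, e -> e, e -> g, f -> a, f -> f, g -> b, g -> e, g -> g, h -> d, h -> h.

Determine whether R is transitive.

Transitive: yes — every two-step R-path is closed by a direct edge.

Yes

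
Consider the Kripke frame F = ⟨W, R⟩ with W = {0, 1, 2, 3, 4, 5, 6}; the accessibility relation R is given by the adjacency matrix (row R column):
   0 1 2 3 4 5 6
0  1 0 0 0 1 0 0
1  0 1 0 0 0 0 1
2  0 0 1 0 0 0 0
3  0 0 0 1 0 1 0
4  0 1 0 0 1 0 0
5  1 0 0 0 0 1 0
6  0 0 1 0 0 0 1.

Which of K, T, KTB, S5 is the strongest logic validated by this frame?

Reflexive (axiom T): yes — every world is R-related to itself.
Symmetric (axiom B): no — 0 R 4 but not 4 R 0.
Euclidean (axiom 5): no — 0 R 4 and 0 R 0, but not 4 R 0.
So F validates K, T; KTB would additionally require R to be symmetric. The strongest is T.

T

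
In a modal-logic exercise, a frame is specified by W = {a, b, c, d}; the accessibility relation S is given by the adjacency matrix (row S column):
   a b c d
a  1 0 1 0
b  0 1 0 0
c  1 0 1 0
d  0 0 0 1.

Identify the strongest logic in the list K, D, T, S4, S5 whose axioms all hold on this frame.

S5

Serial (axiom D): yes — every world has a successor (e.g. a S a).
Reflexive (axiom T): yes — every world is S-related to itself.
Transitive (axiom 4): yes — every two-step S-path is closed by a direct edge.
Euclidean (axiom 5): yes — any two successors of a common world are S-related.
So F validates K, D, T, S4, S5. The strongest is S5.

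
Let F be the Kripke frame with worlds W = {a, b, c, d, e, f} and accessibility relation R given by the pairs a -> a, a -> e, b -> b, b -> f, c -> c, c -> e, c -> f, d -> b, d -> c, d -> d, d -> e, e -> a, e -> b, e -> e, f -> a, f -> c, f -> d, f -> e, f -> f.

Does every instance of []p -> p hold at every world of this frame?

Yes

The schema T characterises exactly the reflexive frames.
Reflexive: yes — every world is R-related to itself.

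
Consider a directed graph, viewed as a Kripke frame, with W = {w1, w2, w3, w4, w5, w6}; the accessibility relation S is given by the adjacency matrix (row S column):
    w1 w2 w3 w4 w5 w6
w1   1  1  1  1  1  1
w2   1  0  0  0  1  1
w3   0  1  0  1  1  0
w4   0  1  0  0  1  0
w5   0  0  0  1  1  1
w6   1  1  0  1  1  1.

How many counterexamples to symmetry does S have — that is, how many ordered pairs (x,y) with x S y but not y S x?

Enumerating: (w1,w3), (w1,w4), (w1,w5), (w2,w5), (w3,w2), (w3,w4), (w3,w5), (w4,w2), (w6,w4).

9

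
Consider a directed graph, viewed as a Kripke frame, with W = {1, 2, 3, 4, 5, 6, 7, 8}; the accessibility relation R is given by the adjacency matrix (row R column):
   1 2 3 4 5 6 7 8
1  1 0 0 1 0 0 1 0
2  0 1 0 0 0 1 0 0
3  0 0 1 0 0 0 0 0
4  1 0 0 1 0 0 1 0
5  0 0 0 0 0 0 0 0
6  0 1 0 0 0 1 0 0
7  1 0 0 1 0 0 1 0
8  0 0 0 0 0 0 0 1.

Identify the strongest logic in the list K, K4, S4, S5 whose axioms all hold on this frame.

Transitive (axiom 4): yes — every two-step R-path is closed by a direct edge.
Reflexive (axiom T): no — 5 is not related to itself.
Euclidean (axiom 5): yes — any two successors of a common world are R-related.
So F validates K, K4; S4 would additionally require R to be reflexive. The strongest is K4.

K4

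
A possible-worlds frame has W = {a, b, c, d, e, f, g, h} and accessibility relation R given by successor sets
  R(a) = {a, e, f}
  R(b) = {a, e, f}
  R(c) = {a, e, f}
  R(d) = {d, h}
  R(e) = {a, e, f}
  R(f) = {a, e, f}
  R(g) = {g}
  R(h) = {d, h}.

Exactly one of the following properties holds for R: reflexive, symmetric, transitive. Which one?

Reflexive: no — b is not related to itself.
Symmetric: no — b R a but not a R b.
Transitive: yes — every two-step R-path is closed by a direct edge.
Only transitive holds.

transitive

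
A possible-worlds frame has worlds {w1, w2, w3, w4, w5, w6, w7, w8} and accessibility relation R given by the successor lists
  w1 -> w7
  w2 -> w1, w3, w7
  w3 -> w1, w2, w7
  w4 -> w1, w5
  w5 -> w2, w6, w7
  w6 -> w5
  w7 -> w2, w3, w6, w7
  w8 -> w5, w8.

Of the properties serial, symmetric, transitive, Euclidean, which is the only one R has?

serial

Serial: yes — every world has a successor (e.g. w1 R w7).
Symmetric: no — w1 R w7 but not w7 R w1.
Transitive: no — w1 R w7 and w7 R w2, but not w1 R w2.
Euclidean: no — w2 R w1 and w2 R w3, but not w1 R w3.
Only serial holds.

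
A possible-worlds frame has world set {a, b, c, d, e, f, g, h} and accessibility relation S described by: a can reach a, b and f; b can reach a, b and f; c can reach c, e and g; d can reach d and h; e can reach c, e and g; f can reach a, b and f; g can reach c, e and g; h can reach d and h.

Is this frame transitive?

Yes

Transitive: yes — every two-step S-path is closed by a direct edge.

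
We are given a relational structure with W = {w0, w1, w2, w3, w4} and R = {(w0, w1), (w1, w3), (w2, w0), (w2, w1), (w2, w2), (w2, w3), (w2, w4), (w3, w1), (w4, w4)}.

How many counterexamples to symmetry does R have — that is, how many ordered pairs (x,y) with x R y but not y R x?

5

Enumerating: (w0,w1), (w2,w0), (w2,w1), (w2,w3), (w2,w4).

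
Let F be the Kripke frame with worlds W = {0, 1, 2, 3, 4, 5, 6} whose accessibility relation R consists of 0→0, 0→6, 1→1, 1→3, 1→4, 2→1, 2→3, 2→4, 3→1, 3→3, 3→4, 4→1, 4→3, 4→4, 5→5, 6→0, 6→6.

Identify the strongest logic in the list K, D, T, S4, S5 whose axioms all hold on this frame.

D

Serial (axiom D): yes — every world has a successor (e.g. 0 R 0).
Reflexive (axiom T): no — 2 is not related to itself.
Transitive (axiom 4): yes — every two-step R-path is closed by a direct edge.
Euclidean (axiom 5): yes — any two successors of a common world are R-related.
So F validates K, D; T would additionally require R to be reflexive. The strongest is D.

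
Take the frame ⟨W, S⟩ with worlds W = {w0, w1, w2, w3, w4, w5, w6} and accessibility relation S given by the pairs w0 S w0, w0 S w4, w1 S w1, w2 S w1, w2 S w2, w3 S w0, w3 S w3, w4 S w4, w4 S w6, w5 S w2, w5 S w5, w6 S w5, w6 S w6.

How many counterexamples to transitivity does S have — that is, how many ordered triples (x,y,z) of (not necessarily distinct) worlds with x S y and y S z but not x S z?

Enumerating: (w0,w4,w6), (w3,w0,w4), (w4,w6,w5), (w5,w2,w1), (w6,w5,w2).

5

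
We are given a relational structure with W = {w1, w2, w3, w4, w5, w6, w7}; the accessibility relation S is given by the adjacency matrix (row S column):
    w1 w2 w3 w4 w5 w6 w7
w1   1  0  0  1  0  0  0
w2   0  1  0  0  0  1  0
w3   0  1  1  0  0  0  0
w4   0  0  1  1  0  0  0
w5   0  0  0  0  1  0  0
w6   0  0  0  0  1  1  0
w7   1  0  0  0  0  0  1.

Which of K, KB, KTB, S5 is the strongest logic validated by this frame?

Symmetric (axiom B): no — w1 S w4 but not w4 S w1.
Reflexive (axiom T): yes — every world is S-related to itself.
Euclidean (axiom 5): no — w1 S w4 and w1 S w1, but not w4 S w1.
So F validates K; KB would additionally require S to be symmetric. The strongest is K.

K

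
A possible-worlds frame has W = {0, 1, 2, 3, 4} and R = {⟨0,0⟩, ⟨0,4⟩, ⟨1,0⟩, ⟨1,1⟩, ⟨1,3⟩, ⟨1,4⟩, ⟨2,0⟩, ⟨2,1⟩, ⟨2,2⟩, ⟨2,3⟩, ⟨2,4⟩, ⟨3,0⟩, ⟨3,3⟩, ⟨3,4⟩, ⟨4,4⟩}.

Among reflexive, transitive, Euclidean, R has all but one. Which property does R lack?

Euclidean

Reflexive: yes — every world is R-related to itself.
Transitive: yes — every two-step R-path is closed by a direct edge.
Euclidean: no — 1 R 0 and 1 R 3, but not 0 R 3.
Only Euclidean fails.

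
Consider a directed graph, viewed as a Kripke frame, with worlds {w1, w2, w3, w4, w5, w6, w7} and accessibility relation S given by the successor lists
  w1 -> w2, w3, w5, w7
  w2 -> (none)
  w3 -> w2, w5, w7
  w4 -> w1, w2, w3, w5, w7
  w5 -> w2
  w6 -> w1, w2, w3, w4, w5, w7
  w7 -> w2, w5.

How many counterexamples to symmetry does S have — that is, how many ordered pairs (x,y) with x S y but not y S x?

Enumerating: (w1,w2), (w1,w3), (w1,w5), (w1,w7), (w3,w2), (w3,w5), (w3,w7), (w4,w1), (w4,w2), (w4,w3), (w4,w5), (w4,w7), … and 9 more.
Total: 21.

21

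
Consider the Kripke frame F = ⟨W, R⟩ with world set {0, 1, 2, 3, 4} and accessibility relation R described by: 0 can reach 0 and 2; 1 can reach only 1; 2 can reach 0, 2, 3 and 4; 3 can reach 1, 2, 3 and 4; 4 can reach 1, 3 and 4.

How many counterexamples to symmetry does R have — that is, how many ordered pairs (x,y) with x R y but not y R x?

Enumerating: (2,4), (3,1), (4,1).

3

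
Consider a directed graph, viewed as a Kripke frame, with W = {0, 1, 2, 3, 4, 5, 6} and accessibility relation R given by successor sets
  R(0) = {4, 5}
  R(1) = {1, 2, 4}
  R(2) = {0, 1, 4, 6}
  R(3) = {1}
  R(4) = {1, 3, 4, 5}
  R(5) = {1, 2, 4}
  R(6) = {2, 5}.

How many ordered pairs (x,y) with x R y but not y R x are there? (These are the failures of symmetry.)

Enumerating: (0,4), (0,5), (2,0), (2,4), (3,1), (4,3), (5,1), (5,2), (6,5).

9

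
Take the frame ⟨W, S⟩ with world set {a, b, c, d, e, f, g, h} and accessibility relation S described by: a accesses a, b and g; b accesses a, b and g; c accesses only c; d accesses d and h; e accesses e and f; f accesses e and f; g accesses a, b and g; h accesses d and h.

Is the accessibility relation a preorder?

Yes

Reflexive: yes — every world is S-related to itself.
Transitive: yes — every two-step S-path is closed by a direct edge.
So S is a preorder.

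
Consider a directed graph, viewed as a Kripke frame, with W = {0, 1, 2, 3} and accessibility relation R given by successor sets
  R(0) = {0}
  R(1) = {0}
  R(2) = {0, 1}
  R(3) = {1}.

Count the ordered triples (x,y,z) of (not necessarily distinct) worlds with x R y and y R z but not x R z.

1

Enumerating: (3,1,0).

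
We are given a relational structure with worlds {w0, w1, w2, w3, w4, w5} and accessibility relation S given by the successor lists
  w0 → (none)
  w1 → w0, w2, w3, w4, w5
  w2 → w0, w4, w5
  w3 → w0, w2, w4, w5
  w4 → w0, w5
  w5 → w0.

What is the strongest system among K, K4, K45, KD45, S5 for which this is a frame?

K4

Transitive (axiom 4): yes — every two-step S-path is closed by a direct edge.
Euclidean (axiom 5): no — w1 S w0 and w1 S w2, but not w0 S w2.
Serial (axiom D): no — w0 has no S-successor.
Reflexive (axiom T): no — w0 is not related to itself.
So F validates K, K4; K45 would additionally require S to be Euclidean. The strongest is K4.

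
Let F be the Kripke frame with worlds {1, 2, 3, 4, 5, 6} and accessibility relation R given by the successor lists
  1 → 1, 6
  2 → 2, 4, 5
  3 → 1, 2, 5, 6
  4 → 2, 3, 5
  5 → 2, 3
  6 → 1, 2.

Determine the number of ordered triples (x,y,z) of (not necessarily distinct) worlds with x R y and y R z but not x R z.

Enumerating: (1,6,2), (2,4,3), (2,5,3), (3,2,4), (3,5,3), (4,2,4), (4,3,1), (4,3,6), (5,2,4), (5,2,5), (5,3,1), (5,3,5), (5,3,6), (6,1,6), (6,2,4), (6,2,5).

16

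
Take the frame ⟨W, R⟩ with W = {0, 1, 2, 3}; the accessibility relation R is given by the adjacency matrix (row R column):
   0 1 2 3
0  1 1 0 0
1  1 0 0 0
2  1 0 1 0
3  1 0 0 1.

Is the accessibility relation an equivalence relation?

No

Reflexive: no — 1 is not related to itself.
Symmetric: no — 2 R 0 but not 0 R 2.
Transitive: no — 2 R 0 and 0 R 1, but not 2 R 1.
So R is not an equivalence relation.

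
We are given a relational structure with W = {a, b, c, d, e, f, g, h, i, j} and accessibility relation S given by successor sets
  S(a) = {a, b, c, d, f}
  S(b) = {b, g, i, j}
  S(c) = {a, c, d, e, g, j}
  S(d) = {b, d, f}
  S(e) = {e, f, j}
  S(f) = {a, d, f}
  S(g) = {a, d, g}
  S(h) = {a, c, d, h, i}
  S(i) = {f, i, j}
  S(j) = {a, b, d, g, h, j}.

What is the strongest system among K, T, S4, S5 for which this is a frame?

T

Reflexive (axiom T): yes — every world is S-related to itself.
Transitive (axiom 4): no — a S b and b S g, but not a S g.
Euclidean (axiom 5): no — a S b and a S c, but not b S c.
So F validates K, T; S4 would additionally require S to be transitive. The strongest is T.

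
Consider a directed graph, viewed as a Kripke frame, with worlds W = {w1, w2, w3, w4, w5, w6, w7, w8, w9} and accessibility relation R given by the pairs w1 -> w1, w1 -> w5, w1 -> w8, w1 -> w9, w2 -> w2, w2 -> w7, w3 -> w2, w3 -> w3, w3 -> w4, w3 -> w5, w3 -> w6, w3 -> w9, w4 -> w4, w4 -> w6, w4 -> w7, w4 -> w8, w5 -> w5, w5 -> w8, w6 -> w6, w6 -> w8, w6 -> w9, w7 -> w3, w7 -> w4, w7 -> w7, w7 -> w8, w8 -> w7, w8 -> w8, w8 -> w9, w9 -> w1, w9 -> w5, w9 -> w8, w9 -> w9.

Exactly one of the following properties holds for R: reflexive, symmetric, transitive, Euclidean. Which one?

Reflexive: yes — every world is R-related to itself.
Symmetric: no — w1 R w5 but not w5 R w1.
Transitive: no — w1 R w8 and w8 R w7, but not w1 R w7.
Euclidean: no — w1 R w5 and w1 R w9, but not w5 R w9.
Only reflexive holds.

reflexive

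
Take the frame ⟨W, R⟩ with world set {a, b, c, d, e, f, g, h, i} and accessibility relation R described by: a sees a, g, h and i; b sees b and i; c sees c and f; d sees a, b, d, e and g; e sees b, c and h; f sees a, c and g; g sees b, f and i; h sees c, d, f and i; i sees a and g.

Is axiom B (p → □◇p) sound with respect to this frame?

No

By correspondence theory, B is valid on a frame iff R is symmetric.
Symmetric: no — a R g but not g R a.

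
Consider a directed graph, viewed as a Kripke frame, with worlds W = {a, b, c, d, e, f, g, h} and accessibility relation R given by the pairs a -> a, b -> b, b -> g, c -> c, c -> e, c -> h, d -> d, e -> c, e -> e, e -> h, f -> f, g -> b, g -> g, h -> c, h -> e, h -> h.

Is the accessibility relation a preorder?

Reflexive: yes — every world is R-related to itself.
Transitive: yes — every two-step R-path is closed by a direct edge.
So R is a preorder.

Yes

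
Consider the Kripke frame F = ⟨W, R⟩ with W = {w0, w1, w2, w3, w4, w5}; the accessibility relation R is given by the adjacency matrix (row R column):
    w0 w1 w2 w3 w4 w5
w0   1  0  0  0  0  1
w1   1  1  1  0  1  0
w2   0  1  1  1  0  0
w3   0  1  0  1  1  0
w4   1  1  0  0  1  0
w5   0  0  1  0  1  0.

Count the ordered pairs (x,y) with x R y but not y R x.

8

Enumerating: (w0,w5), (w1,w0), (w2,w3), (w3,w1), (w3,w4), (w4,w0), (w5,w2), (w5,w4).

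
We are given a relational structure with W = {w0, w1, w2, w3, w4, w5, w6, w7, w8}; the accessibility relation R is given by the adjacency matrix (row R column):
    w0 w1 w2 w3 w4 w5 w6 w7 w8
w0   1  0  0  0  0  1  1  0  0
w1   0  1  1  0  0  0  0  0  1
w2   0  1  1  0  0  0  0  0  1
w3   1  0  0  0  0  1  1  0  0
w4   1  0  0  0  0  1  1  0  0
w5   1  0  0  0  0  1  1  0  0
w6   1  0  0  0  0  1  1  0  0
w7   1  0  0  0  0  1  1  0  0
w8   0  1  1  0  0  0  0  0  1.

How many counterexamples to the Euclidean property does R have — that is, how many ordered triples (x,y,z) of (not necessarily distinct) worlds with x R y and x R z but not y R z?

R is Euclidean; there are no such tuples.

0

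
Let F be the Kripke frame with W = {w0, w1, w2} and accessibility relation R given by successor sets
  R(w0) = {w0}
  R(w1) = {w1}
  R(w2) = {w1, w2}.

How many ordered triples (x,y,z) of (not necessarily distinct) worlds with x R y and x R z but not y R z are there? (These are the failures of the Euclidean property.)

1

Enumerating: (w2,w1,w2).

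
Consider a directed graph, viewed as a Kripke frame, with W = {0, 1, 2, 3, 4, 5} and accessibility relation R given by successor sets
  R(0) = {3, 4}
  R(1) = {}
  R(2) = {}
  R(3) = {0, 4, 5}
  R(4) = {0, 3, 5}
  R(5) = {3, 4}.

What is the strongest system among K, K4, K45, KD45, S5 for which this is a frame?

Transitive (axiom 4): no — 0 R 3 and 3 R 5, but not 0 R 5.
Euclidean (axiom 5): no — 3 R 0 and 3 R 5, but not 0 R 5.
Serial (axiom D): no — 1 has no R-successor.
Reflexive (axiom T): no — 0 is not related to itself.
So F validates K; K4 would additionally require R to be transitive. The strongest is K.

K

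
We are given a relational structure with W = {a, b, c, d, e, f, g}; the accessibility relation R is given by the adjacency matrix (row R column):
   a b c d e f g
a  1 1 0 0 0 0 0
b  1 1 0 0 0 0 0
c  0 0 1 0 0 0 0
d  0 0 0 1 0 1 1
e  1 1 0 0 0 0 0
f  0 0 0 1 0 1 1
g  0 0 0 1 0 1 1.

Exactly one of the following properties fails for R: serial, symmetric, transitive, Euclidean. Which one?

symmetric

Serial: yes — every world has a successor (e.g. a R a).
Symmetric: no — e R a but not a R e.
Transitive: yes — every two-step R-path is closed by a direct edge.
Euclidean: yes — any two successors of a common world are R-related.
Only symmetric fails.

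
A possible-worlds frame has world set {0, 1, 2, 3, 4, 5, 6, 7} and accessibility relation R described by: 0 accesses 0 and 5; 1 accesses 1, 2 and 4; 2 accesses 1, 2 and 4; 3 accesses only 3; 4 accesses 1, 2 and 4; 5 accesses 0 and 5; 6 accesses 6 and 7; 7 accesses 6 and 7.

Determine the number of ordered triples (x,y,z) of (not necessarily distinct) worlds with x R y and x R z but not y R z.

R is Euclidean; there are no such tuples.

0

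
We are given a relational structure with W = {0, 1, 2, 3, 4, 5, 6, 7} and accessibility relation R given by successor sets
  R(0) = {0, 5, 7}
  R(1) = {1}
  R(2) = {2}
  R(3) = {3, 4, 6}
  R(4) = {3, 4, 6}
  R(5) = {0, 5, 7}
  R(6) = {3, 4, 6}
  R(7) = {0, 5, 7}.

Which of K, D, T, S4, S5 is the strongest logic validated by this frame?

S5

Serial (axiom D): yes — every world has a successor (e.g. 0 R 0).
Reflexive (axiom T): yes — every world is R-related to itself.
Transitive (axiom 4): yes — every two-step R-path is closed by a direct edge.
Euclidean (axiom 5): yes — any two successors of a common world are R-related.
So F validates K, D, T, S4, S5. The strongest is S5.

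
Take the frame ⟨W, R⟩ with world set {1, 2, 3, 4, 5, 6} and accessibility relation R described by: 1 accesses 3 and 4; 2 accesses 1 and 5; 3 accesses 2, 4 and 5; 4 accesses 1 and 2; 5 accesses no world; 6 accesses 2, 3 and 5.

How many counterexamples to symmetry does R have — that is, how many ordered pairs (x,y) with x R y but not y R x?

10

Enumerating: (1,3), (2,1), (2,5), (3,2), (3,4), (3,5), (4,2), (6,2), (6,3), (6,5).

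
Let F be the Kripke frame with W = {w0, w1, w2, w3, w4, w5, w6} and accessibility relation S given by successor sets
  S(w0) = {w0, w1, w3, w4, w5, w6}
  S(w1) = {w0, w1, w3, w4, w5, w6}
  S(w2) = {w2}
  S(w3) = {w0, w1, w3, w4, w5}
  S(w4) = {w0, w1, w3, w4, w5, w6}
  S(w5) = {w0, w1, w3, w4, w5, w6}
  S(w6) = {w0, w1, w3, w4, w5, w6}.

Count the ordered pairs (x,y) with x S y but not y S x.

1

Enumerating: (w6,w3).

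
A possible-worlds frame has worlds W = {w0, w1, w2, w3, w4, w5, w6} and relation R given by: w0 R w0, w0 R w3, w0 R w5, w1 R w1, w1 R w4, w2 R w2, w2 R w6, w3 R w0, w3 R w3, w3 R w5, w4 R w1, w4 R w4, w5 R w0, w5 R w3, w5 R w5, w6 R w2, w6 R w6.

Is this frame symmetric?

Symmetric: yes — every pair in R has its reverse in R.

Yes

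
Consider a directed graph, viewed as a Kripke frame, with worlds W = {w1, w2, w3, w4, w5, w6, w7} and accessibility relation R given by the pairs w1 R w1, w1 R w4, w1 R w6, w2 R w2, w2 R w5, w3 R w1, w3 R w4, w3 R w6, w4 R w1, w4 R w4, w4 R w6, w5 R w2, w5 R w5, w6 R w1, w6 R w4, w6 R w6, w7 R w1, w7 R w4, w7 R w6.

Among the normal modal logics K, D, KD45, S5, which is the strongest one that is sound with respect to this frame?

Serial (axiom D): yes — every world has a successor (e.g. w1 R w1).
Transitive (axiom 4): yes — every two-step R-path is closed by a direct edge.
Euclidean (axiom 5): yes — any two successors of a common world are R-related.
Reflexive (axiom T): no — w3 is not related to itself.
So F validates K, D, KD45; S5 would additionally require R to be reflexive. The strongest is KD45.

KD45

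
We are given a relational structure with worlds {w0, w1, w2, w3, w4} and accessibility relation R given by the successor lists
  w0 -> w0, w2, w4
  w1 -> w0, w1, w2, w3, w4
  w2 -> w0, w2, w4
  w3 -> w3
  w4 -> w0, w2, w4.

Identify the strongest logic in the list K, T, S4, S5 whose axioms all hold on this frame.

Reflexive (axiom T): yes — every world is R-related to itself.
Transitive (axiom 4): yes — every two-step R-path is closed by a direct edge.
Euclidean (axiom 5): no — w1 R w0 and w1 R w3, but not w0 R w3.
So F validates K, T, S4; S5 would additionally require R to be Euclidean. The strongest is S4.

S4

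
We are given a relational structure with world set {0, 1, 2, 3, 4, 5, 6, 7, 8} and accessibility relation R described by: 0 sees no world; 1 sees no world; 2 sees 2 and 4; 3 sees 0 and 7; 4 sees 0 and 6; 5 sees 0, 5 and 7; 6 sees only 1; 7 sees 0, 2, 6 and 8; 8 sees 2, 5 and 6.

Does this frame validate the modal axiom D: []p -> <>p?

No

Axiom D corresponds to the accessibility relation being serial.
Serial: no — 0 has no R-successor.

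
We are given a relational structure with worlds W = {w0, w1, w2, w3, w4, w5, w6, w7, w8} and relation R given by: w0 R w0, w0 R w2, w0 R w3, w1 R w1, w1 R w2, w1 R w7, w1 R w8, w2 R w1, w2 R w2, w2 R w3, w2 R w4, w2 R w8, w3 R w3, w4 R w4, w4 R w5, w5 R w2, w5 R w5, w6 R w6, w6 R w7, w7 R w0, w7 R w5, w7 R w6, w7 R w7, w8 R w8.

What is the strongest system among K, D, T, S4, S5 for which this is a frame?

T

Serial (axiom D): yes — every world has a successor (e.g. w0 R w0).
Reflexive (axiom T): yes — every world is R-related to itself.
Transitive (axiom 4): no — w0 R w2 and w2 R w1, but not w0 R w1.
Euclidean (axiom 5): no — w0 R w3 and w0 R w2, but not w3 R w2.
So F validates K, D, T; S4 would additionally require R to be transitive. The strongest is T.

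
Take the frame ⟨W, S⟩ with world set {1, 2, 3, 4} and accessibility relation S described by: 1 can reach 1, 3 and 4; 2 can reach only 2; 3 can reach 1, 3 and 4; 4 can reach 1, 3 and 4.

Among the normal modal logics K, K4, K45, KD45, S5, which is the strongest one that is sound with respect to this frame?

S5

Transitive (axiom 4): yes — every two-step S-path is closed by a direct edge.
Euclidean (axiom 5): yes — any two successors of a common world are S-related.
Serial (axiom D): yes — every world has a successor (e.g. 1 S 1).
Reflexive (axiom T): yes — every world is S-related to itself.
So F validates K, K4, K45, KD45, S5. The strongest is S5.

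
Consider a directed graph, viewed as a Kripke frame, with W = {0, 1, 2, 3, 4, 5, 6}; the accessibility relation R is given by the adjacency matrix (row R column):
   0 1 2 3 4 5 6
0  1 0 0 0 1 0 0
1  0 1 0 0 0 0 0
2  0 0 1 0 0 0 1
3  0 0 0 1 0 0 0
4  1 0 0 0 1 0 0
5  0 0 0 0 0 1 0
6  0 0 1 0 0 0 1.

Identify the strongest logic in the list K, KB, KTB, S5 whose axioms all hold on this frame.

Symmetric (axiom B): yes — every pair in R has its reverse in R.
Reflexive (axiom T): yes — every world is R-related to itself.
Euclidean (axiom 5): yes — any two successors of a common world are R-related.
So F validates K, KB, KTB, S5. The strongest is S5.

S5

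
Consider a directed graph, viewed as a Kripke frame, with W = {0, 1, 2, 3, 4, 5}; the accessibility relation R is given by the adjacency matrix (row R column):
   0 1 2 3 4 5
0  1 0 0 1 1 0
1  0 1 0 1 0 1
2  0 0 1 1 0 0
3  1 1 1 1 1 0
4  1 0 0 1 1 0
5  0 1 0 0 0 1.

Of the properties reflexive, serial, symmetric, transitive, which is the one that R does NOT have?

transitive

Reflexive: yes — every world is R-related to itself.
Serial: yes — every world has a successor (e.g. 0 R 0).
Symmetric: yes — every pair in R has its reverse in R.
Transitive: no — 0 R 3 and 3 R 1, but not 0 R 1.
Only transitive fails.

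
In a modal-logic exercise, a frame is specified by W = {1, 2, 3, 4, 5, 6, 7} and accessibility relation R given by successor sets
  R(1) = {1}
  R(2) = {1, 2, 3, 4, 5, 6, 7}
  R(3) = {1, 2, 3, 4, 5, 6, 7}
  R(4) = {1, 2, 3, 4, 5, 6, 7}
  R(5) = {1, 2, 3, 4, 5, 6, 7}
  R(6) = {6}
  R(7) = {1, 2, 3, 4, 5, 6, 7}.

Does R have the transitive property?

Transitive: yes — every two-step R-path is closed by a direct edge.

Yes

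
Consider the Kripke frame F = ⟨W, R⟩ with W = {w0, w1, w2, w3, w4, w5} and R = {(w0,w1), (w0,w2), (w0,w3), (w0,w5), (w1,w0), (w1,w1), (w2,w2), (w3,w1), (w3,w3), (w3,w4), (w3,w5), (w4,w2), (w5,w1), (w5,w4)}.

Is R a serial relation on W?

Yes

Serial: yes — every world has a successor (e.g. w0 R w1).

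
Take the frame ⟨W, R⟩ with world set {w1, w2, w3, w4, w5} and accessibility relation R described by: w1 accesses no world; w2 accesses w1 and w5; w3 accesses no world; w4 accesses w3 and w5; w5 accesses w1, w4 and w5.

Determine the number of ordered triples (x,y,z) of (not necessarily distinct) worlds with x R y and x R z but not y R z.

10

Enumerating: (w2,w1,w1), (w2,w1,w5), (w4,w3,w3), (w4,w3,w5), (w4,w5,w3), (w5,w1,w1), (w5,w1,w4), (w5,w1,w5), (w5,w4,w1), (w5,w4,w4).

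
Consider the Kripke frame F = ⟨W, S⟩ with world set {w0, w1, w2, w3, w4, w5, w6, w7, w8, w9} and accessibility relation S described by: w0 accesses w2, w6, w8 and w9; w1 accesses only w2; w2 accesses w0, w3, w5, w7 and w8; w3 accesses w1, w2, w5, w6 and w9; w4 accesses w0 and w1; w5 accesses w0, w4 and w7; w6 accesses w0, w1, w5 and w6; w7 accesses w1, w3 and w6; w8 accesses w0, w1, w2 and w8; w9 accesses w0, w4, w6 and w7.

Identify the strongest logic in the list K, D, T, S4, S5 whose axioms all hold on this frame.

D

Serial (axiom D): yes — every world has a successor (e.g. w0 S w2).
Reflexive (axiom T): no — w0 is not related to itself.
Transitive (axiom 4): no — w0 S w2 and w2 S w3, but not w0 S w3.
Euclidean (axiom 5): no — w0 S w2 and w0 S w6, but not w2 S w6.
So F validates K, D; T would additionally require S to be reflexive. The strongest is D.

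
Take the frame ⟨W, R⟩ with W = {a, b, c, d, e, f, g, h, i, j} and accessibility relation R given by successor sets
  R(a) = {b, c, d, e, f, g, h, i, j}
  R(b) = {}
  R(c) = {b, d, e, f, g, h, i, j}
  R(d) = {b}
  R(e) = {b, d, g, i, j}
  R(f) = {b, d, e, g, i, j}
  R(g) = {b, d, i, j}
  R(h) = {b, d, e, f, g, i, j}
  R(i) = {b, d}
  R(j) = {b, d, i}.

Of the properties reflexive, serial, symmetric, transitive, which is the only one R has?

transitive

Reflexive: no — a is not related to itself.
Serial: no — b has no R-successor.
Symmetric: no — a R b but not b R a.
Transitive: yes — every two-step R-path is closed by a direct edge.
Only transitive holds.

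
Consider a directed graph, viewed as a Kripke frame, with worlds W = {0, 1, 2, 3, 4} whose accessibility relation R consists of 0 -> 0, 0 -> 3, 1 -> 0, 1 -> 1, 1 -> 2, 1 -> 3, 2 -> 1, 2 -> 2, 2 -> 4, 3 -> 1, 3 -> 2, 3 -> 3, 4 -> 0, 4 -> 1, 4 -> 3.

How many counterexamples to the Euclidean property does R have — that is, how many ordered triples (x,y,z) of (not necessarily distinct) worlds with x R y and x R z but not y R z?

12

Enumerating: (0,3,0), (1,0,1), (1,0,2), (1,2,0), (1,2,3), (1,3,0), (2,1,4), (2,4,2), (2,4,4), (3,2,3), (4,0,1), (4,3,0).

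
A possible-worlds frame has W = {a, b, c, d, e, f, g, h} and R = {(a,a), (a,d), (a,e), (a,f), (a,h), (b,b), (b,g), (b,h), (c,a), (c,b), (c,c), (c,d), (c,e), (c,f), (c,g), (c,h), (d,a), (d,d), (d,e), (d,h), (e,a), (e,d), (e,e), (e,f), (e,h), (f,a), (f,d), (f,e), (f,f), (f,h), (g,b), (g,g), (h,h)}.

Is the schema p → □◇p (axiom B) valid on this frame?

No

By correspondence theory, B is valid on a frame iff R is symmetric.
Symmetric: no — a R h but not h R a.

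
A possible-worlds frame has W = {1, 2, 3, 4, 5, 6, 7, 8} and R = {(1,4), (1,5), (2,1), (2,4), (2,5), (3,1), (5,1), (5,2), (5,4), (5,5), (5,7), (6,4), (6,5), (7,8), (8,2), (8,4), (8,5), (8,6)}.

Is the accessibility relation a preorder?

No

Reflexive: no — 1 is not related to itself.
Transitive: no — 1 R 5 and 5 R 2, but not 1 R 2.
So R is not a preorder.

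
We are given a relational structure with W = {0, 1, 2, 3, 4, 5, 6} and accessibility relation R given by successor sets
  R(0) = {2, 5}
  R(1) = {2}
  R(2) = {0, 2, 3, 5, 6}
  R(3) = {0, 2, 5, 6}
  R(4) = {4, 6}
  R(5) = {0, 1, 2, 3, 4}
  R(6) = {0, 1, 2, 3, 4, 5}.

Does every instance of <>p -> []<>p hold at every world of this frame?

No

Axiom 5 corresponds to the accessibility relation being Euclidean.
Euclidean: no — 2 R 0 and 2 R 3, but not 0 R 3.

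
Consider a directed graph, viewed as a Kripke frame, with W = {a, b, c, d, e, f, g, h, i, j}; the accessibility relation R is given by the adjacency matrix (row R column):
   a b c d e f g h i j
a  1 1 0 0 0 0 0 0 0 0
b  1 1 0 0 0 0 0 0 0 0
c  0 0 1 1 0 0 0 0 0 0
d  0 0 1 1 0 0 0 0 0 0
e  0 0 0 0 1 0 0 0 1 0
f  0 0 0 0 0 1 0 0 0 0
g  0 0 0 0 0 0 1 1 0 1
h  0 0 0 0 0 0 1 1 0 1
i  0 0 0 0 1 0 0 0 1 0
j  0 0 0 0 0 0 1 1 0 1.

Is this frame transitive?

Transitive: yes — every two-step R-path is closed by a direct edge.

Yes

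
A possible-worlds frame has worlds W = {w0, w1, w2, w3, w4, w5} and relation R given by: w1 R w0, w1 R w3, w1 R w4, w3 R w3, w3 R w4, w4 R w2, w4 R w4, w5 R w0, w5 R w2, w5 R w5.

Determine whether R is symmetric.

Symmetric: no — w1 R w0 but not w0 R w1.

No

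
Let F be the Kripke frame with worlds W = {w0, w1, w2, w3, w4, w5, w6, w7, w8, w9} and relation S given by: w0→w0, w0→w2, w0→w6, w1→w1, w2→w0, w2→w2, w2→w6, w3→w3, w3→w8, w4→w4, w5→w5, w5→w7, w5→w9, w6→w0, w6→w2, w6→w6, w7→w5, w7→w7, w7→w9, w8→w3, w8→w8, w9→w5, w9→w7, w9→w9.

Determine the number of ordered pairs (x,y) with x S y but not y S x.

S is symmetric; there are no such tuples.

0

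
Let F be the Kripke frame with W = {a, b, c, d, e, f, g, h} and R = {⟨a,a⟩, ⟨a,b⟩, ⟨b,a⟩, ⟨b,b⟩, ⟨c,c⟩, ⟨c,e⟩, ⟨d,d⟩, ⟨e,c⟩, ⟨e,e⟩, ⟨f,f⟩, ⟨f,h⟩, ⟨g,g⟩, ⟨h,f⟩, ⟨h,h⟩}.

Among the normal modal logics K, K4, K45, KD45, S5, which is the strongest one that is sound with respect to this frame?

S5

Transitive (axiom 4): yes — every two-step R-path is closed by a direct edge.
Euclidean (axiom 5): yes — any two successors of a common world are R-related.
Serial (axiom D): yes — every world has a successor (e.g. a R a).
Reflexive (axiom T): yes — every world is R-related to itself.
So F validates K, K4, K45, KD45, S5. The strongest is S5.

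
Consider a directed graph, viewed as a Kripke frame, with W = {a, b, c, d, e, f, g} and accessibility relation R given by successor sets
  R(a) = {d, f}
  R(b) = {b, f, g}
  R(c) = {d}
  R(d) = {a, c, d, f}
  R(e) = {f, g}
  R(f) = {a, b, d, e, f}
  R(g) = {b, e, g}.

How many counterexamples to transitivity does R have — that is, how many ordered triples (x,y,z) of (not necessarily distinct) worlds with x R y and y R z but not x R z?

Enumerating: (a,d,a), (a,d,c), (a,f,a), (a,f,b), (a,f,e), (b,f,a), (b,f,d), (b,f,e), (b,g,e), (c,d,a), (c,d,c), (c,d,f), … and 13 more.
Total: 25.

25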